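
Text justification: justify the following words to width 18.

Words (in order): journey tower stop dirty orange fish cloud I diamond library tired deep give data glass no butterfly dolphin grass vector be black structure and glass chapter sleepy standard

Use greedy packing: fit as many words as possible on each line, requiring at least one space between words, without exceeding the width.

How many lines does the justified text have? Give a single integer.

Line 1: ['journey', 'tower', 'stop'] (min_width=18, slack=0)
Line 2: ['dirty', 'orange', 'fish'] (min_width=17, slack=1)
Line 3: ['cloud', 'I', 'diamond'] (min_width=15, slack=3)
Line 4: ['library', 'tired', 'deep'] (min_width=18, slack=0)
Line 5: ['give', 'data', 'glass', 'no'] (min_width=18, slack=0)
Line 6: ['butterfly', 'dolphin'] (min_width=17, slack=1)
Line 7: ['grass', 'vector', 'be'] (min_width=15, slack=3)
Line 8: ['black', 'structure'] (min_width=15, slack=3)
Line 9: ['and', 'glass', 'chapter'] (min_width=17, slack=1)
Line 10: ['sleepy', 'standard'] (min_width=15, slack=3)
Total lines: 10

Answer: 10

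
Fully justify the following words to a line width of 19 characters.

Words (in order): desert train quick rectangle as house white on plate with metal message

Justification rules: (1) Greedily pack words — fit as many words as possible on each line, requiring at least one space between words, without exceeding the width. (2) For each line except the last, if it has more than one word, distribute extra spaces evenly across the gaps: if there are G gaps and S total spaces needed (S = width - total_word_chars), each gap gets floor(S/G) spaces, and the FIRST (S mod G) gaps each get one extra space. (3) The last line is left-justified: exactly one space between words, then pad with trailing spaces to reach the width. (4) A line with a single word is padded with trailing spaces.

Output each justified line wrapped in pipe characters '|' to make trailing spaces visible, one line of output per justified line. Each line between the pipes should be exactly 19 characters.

Answer: |desert  train quick|
|rectangle  as house|
|white on plate with|
|metal message      |

Derivation:
Line 1: ['desert', 'train', 'quick'] (min_width=18, slack=1)
Line 2: ['rectangle', 'as', 'house'] (min_width=18, slack=1)
Line 3: ['white', 'on', 'plate', 'with'] (min_width=19, slack=0)
Line 4: ['metal', 'message'] (min_width=13, slack=6)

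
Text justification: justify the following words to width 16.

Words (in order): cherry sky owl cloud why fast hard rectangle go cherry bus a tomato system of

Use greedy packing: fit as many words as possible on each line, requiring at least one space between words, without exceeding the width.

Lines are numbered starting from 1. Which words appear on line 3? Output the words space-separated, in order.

Answer: hard rectangle

Derivation:
Line 1: ['cherry', 'sky', 'owl'] (min_width=14, slack=2)
Line 2: ['cloud', 'why', 'fast'] (min_width=14, slack=2)
Line 3: ['hard', 'rectangle'] (min_width=14, slack=2)
Line 4: ['go', 'cherry', 'bus', 'a'] (min_width=15, slack=1)
Line 5: ['tomato', 'system', 'of'] (min_width=16, slack=0)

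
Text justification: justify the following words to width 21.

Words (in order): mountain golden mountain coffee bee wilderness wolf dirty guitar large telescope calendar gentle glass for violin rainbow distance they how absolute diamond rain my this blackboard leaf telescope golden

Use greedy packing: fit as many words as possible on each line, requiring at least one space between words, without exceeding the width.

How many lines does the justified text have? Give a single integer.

Answer: 11

Derivation:
Line 1: ['mountain', 'golden'] (min_width=15, slack=6)
Line 2: ['mountain', 'coffee', 'bee'] (min_width=19, slack=2)
Line 3: ['wilderness', 'wolf', 'dirty'] (min_width=21, slack=0)
Line 4: ['guitar', 'large'] (min_width=12, slack=9)
Line 5: ['telescope', 'calendar'] (min_width=18, slack=3)
Line 6: ['gentle', 'glass', 'for'] (min_width=16, slack=5)
Line 7: ['violin', 'rainbow'] (min_width=14, slack=7)
Line 8: ['distance', 'they', 'how'] (min_width=17, slack=4)
Line 9: ['absolute', 'diamond', 'rain'] (min_width=21, slack=0)
Line 10: ['my', 'this', 'blackboard'] (min_width=18, slack=3)
Line 11: ['leaf', 'telescope', 'golden'] (min_width=21, slack=0)
Total lines: 11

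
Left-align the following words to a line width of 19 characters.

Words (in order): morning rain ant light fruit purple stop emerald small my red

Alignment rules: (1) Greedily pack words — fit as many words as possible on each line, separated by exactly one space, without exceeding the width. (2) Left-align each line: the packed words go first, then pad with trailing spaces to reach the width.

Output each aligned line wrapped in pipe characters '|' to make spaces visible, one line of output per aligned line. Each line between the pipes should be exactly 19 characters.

Answer: |morning rain ant   |
|light fruit purple |
|stop emerald small |
|my red             |

Derivation:
Line 1: ['morning', 'rain', 'ant'] (min_width=16, slack=3)
Line 2: ['light', 'fruit', 'purple'] (min_width=18, slack=1)
Line 3: ['stop', 'emerald', 'small'] (min_width=18, slack=1)
Line 4: ['my', 'red'] (min_width=6, slack=13)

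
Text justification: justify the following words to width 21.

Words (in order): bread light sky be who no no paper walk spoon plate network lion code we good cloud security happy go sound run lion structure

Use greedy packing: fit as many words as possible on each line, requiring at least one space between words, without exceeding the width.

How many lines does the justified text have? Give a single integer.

Line 1: ['bread', 'light', 'sky', 'be'] (min_width=18, slack=3)
Line 2: ['who', 'no', 'no', 'paper', 'walk'] (min_width=20, slack=1)
Line 3: ['spoon', 'plate', 'network'] (min_width=19, slack=2)
Line 4: ['lion', 'code', 'we', 'good'] (min_width=17, slack=4)
Line 5: ['cloud', 'security', 'happy'] (min_width=20, slack=1)
Line 6: ['go', 'sound', 'run', 'lion'] (min_width=17, slack=4)
Line 7: ['structure'] (min_width=9, slack=12)
Total lines: 7

Answer: 7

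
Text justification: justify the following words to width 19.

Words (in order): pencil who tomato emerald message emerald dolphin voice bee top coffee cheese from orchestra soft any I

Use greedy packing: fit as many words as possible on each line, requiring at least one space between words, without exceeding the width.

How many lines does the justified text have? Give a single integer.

Answer: 7

Derivation:
Line 1: ['pencil', 'who', 'tomato'] (min_width=17, slack=2)
Line 2: ['emerald', 'message'] (min_width=15, slack=4)
Line 3: ['emerald', 'dolphin'] (min_width=15, slack=4)
Line 4: ['voice', 'bee', 'top'] (min_width=13, slack=6)
Line 5: ['coffee', 'cheese', 'from'] (min_width=18, slack=1)
Line 6: ['orchestra', 'soft', 'any'] (min_width=18, slack=1)
Line 7: ['I'] (min_width=1, slack=18)
Total lines: 7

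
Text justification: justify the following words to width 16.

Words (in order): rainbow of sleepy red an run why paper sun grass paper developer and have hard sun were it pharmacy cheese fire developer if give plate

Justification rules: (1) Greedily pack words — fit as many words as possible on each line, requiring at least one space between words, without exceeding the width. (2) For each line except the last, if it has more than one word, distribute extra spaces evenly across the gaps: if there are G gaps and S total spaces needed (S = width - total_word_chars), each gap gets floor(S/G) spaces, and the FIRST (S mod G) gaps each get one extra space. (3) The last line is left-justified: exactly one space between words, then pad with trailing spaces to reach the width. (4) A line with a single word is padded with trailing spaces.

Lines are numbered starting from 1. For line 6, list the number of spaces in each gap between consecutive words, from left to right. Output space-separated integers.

Answer: 3 2

Derivation:
Line 1: ['rainbow', 'of'] (min_width=10, slack=6)
Line 2: ['sleepy', 'red', 'an'] (min_width=13, slack=3)
Line 3: ['run', 'why', 'paper'] (min_width=13, slack=3)
Line 4: ['sun', 'grass', 'paper'] (min_width=15, slack=1)
Line 5: ['developer', 'and'] (min_width=13, slack=3)
Line 6: ['have', 'hard', 'sun'] (min_width=13, slack=3)
Line 7: ['were', 'it', 'pharmacy'] (min_width=16, slack=0)
Line 8: ['cheese', 'fire'] (min_width=11, slack=5)
Line 9: ['developer', 'if'] (min_width=12, slack=4)
Line 10: ['give', 'plate'] (min_width=10, slack=6)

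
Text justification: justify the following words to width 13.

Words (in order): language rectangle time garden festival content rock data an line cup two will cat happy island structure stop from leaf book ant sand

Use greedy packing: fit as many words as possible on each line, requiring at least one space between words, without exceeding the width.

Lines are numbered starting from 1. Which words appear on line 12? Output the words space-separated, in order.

Line 1: ['language'] (min_width=8, slack=5)
Line 2: ['rectangle'] (min_width=9, slack=4)
Line 3: ['time', 'garden'] (min_width=11, slack=2)
Line 4: ['festival'] (min_width=8, slack=5)
Line 5: ['content', 'rock'] (min_width=12, slack=1)
Line 6: ['data', 'an', 'line'] (min_width=12, slack=1)
Line 7: ['cup', 'two', 'will'] (min_width=12, slack=1)
Line 8: ['cat', 'happy'] (min_width=9, slack=4)
Line 9: ['island'] (min_width=6, slack=7)
Line 10: ['structure'] (min_width=9, slack=4)
Line 11: ['stop', 'from'] (min_width=9, slack=4)
Line 12: ['leaf', 'book', 'ant'] (min_width=13, slack=0)
Line 13: ['sand'] (min_width=4, slack=9)

Answer: leaf book ant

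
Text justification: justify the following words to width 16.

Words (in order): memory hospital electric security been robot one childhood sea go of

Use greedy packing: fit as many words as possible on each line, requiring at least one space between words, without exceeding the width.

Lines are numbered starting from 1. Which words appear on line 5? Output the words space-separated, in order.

Line 1: ['memory', 'hospital'] (min_width=15, slack=1)
Line 2: ['electric'] (min_width=8, slack=8)
Line 3: ['security', 'been'] (min_width=13, slack=3)
Line 4: ['robot', 'one'] (min_width=9, slack=7)
Line 5: ['childhood', 'sea', 'go'] (min_width=16, slack=0)
Line 6: ['of'] (min_width=2, slack=14)

Answer: childhood sea go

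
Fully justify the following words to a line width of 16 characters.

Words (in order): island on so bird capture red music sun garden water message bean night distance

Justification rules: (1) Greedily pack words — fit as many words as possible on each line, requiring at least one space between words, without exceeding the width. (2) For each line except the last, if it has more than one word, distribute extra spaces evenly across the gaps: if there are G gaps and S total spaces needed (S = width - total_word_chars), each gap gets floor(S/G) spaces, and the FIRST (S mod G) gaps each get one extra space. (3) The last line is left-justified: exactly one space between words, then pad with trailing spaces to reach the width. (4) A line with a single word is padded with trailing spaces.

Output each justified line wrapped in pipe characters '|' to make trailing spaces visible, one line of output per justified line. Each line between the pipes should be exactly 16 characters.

Line 1: ['island', 'on', 'so'] (min_width=12, slack=4)
Line 2: ['bird', 'capture', 'red'] (min_width=16, slack=0)
Line 3: ['music', 'sun', 'garden'] (min_width=16, slack=0)
Line 4: ['water', 'message'] (min_width=13, slack=3)
Line 5: ['bean', 'night'] (min_width=10, slack=6)
Line 6: ['distance'] (min_width=8, slack=8)

Answer: |island   on   so|
|bird capture red|
|music sun garden|
|water    message|
|bean       night|
|distance        |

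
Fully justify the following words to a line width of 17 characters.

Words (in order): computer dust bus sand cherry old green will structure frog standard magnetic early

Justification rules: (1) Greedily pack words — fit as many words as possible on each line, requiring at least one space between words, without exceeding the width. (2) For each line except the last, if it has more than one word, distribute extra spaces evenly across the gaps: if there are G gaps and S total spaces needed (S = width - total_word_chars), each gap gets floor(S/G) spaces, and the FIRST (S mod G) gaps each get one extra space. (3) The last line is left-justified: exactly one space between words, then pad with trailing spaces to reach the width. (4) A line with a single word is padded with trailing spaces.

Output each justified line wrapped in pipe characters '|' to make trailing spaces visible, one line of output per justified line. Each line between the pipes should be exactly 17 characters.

Answer: |computer dust bus|
|sand  cherry  old|
|green        will|
|structure    frog|
|standard magnetic|
|early            |

Derivation:
Line 1: ['computer', 'dust', 'bus'] (min_width=17, slack=0)
Line 2: ['sand', 'cherry', 'old'] (min_width=15, slack=2)
Line 3: ['green', 'will'] (min_width=10, slack=7)
Line 4: ['structure', 'frog'] (min_width=14, slack=3)
Line 5: ['standard', 'magnetic'] (min_width=17, slack=0)
Line 6: ['early'] (min_width=5, slack=12)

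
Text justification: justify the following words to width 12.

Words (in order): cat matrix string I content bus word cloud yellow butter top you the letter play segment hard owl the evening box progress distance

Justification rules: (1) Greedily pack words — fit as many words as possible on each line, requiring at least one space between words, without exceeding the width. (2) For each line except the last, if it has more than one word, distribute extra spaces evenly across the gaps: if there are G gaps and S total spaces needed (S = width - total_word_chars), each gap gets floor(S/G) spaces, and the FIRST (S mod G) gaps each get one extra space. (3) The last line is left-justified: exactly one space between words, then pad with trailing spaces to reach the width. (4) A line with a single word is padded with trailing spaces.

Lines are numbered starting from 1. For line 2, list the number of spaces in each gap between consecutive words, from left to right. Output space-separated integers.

Answer: 5

Derivation:
Line 1: ['cat', 'matrix'] (min_width=10, slack=2)
Line 2: ['string', 'I'] (min_width=8, slack=4)
Line 3: ['content', 'bus'] (min_width=11, slack=1)
Line 4: ['word', 'cloud'] (min_width=10, slack=2)
Line 5: ['yellow'] (min_width=6, slack=6)
Line 6: ['butter', 'top'] (min_width=10, slack=2)
Line 7: ['you', 'the'] (min_width=7, slack=5)
Line 8: ['letter', 'play'] (min_width=11, slack=1)
Line 9: ['segment', 'hard'] (min_width=12, slack=0)
Line 10: ['owl', 'the'] (min_width=7, slack=5)
Line 11: ['evening', 'box'] (min_width=11, slack=1)
Line 12: ['progress'] (min_width=8, slack=4)
Line 13: ['distance'] (min_width=8, slack=4)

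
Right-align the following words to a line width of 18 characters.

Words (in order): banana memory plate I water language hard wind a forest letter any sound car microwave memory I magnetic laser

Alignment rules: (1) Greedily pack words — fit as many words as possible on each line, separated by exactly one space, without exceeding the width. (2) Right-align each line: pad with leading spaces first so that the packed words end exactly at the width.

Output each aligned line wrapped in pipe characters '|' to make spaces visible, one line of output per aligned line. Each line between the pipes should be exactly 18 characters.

Answer: |     banana memory|
|     plate I water|
|language hard wind|
|   a forest letter|
|     any sound car|
|microwave memory I|
|    magnetic laser|

Derivation:
Line 1: ['banana', 'memory'] (min_width=13, slack=5)
Line 2: ['plate', 'I', 'water'] (min_width=13, slack=5)
Line 3: ['language', 'hard', 'wind'] (min_width=18, slack=0)
Line 4: ['a', 'forest', 'letter'] (min_width=15, slack=3)
Line 5: ['any', 'sound', 'car'] (min_width=13, slack=5)
Line 6: ['microwave', 'memory', 'I'] (min_width=18, slack=0)
Line 7: ['magnetic', 'laser'] (min_width=14, slack=4)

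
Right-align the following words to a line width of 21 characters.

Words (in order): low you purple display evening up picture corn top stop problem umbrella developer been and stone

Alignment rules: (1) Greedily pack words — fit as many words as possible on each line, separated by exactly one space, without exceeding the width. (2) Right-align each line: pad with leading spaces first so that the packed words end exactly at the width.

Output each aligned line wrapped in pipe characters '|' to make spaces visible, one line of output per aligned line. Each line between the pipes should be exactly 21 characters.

Line 1: ['low', 'you', 'purple'] (min_width=14, slack=7)
Line 2: ['display', 'evening', 'up'] (min_width=18, slack=3)
Line 3: ['picture', 'corn', 'top', 'stop'] (min_width=21, slack=0)
Line 4: ['problem', 'umbrella'] (min_width=16, slack=5)
Line 5: ['developer', 'been', 'and'] (min_width=18, slack=3)
Line 6: ['stone'] (min_width=5, slack=16)

Answer: |       low you purple|
|   display evening up|
|picture corn top stop|
|     problem umbrella|
|   developer been and|
|                stone|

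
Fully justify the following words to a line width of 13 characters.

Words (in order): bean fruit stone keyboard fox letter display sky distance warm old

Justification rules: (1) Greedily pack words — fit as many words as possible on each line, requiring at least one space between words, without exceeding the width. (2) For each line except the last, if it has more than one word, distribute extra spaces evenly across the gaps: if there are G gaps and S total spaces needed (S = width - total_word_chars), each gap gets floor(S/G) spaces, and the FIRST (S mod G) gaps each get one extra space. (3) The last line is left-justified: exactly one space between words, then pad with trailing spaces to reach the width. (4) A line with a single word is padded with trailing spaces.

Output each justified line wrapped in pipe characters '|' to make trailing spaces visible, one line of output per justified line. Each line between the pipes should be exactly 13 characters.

Line 1: ['bean', 'fruit'] (min_width=10, slack=3)
Line 2: ['stone'] (min_width=5, slack=8)
Line 3: ['keyboard', 'fox'] (min_width=12, slack=1)
Line 4: ['letter'] (min_width=6, slack=7)
Line 5: ['display', 'sky'] (min_width=11, slack=2)
Line 6: ['distance', 'warm'] (min_width=13, slack=0)
Line 7: ['old'] (min_width=3, slack=10)

Answer: |bean    fruit|
|stone        |
|keyboard  fox|
|letter       |
|display   sky|
|distance warm|
|old          |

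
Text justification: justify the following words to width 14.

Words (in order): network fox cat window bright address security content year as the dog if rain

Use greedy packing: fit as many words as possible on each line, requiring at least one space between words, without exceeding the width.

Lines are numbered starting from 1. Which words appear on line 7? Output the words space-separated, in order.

Answer: rain

Derivation:
Line 1: ['network', 'fox'] (min_width=11, slack=3)
Line 2: ['cat', 'window'] (min_width=10, slack=4)
Line 3: ['bright', 'address'] (min_width=14, slack=0)
Line 4: ['security'] (min_width=8, slack=6)
Line 5: ['content', 'year'] (min_width=12, slack=2)
Line 6: ['as', 'the', 'dog', 'if'] (min_width=13, slack=1)
Line 7: ['rain'] (min_width=4, slack=10)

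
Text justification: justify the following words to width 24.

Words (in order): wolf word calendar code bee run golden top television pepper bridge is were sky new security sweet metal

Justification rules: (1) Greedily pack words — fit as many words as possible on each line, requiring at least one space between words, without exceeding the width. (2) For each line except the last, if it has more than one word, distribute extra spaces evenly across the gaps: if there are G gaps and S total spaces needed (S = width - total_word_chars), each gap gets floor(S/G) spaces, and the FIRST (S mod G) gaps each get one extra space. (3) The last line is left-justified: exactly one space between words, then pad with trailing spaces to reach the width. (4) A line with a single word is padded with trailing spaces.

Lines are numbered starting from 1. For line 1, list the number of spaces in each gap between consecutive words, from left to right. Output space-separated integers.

Line 1: ['wolf', 'word', 'calendar', 'code'] (min_width=23, slack=1)
Line 2: ['bee', 'run', 'golden', 'top'] (min_width=18, slack=6)
Line 3: ['television', 'pepper', 'bridge'] (min_width=24, slack=0)
Line 4: ['is', 'were', 'sky', 'new', 'security'] (min_width=24, slack=0)
Line 5: ['sweet', 'metal'] (min_width=11, slack=13)

Answer: 2 1 1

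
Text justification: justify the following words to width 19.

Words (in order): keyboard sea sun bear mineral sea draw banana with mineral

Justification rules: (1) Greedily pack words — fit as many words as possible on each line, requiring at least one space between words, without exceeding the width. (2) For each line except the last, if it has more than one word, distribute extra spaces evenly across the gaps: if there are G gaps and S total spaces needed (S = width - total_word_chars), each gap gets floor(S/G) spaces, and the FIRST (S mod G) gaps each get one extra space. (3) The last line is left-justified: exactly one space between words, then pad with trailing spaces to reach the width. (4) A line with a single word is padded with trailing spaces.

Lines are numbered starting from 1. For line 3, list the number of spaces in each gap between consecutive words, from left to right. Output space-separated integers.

Answer: 3 2

Derivation:
Line 1: ['keyboard', 'sea', 'sun'] (min_width=16, slack=3)
Line 2: ['bear', 'mineral', 'sea'] (min_width=16, slack=3)
Line 3: ['draw', 'banana', 'with'] (min_width=16, slack=3)
Line 4: ['mineral'] (min_width=7, slack=12)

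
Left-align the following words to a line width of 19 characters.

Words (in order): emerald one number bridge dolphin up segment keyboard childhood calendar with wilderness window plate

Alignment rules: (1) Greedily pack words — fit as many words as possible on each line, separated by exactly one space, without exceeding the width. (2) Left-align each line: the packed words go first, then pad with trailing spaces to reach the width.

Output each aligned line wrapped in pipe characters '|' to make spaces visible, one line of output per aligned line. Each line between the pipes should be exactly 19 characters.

Line 1: ['emerald', 'one', 'number'] (min_width=18, slack=1)
Line 2: ['bridge', 'dolphin', 'up'] (min_width=17, slack=2)
Line 3: ['segment', 'keyboard'] (min_width=16, slack=3)
Line 4: ['childhood', 'calendar'] (min_width=18, slack=1)
Line 5: ['with', 'wilderness'] (min_width=15, slack=4)
Line 6: ['window', 'plate'] (min_width=12, slack=7)

Answer: |emerald one number |
|bridge dolphin up  |
|segment keyboard   |
|childhood calendar |
|with wilderness    |
|window plate       |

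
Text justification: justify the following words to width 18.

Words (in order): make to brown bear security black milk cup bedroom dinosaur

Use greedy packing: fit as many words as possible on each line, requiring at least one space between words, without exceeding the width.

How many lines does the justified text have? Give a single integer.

Line 1: ['make', 'to', 'brown', 'bear'] (min_width=18, slack=0)
Line 2: ['security', 'black'] (min_width=14, slack=4)
Line 3: ['milk', 'cup', 'bedroom'] (min_width=16, slack=2)
Line 4: ['dinosaur'] (min_width=8, slack=10)
Total lines: 4

Answer: 4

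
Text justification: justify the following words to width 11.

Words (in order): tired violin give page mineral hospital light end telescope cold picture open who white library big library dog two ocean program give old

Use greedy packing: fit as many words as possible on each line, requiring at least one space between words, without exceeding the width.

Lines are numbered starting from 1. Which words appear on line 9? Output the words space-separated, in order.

Line 1: ['tired'] (min_width=5, slack=6)
Line 2: ['violin', 'give'] (min_width=11, slack=0)
Line 3: ['page'] (min_width=4, slack=7)
Line 4: ['mineral'] (min_width=7, slack=4)
Line 5: ['hospital'] (min_width=8, slack=3)
Line 6: ['light', 'end'] (min_width=9, slack=2)
Line 7: ['telescope'] (min_width=9, slack=2)
Line 8: ['cold'] (min_width=4, slack=7)
Line 9: ['picture'] (min_width=7, slack=4)
Line 10: ['open', 'who'] (min_width=8, slack=3)
Line 11: ['white'] (min_width=5, slack=6)
Line 12: ['library', 'big'] (min_width=11, slack=0)
Line 13: ['library', 'dog'] (min_width=11, slack=0)
Line 14: ['two', 'ocean'] (min_width=9, slack=2)
Line 15: ['program'] (min_width=7, slack=4)
Line 16: ['give', 'old'] (min_width=8, slack=3)

Answer: picture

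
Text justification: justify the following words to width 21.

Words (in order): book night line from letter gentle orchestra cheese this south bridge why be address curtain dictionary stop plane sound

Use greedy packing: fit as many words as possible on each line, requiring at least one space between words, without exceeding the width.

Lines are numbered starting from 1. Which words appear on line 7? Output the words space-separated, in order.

Line 1: ['book', 'night', 'line', 'from'] (min_width=20, slack=1)
Line 2: ['letter', 'gentle'] (min_width=13, slack=8)
Line 3: ['orchestra', 'cheese', 'this'] (min_width=21, slack=0)
Line 4: ['south', 'bridge', 'why', 'be'] (min_width=19, slack=2)
Line 5: ['address', 'curtain'] (min_width=15, slack=6)
Line 6: ['dictionary', 'stop', 'plane'] (min_width=21, slack=0)
Line 7: ['sound'] (min_width=5, slack=16)

Answer: sound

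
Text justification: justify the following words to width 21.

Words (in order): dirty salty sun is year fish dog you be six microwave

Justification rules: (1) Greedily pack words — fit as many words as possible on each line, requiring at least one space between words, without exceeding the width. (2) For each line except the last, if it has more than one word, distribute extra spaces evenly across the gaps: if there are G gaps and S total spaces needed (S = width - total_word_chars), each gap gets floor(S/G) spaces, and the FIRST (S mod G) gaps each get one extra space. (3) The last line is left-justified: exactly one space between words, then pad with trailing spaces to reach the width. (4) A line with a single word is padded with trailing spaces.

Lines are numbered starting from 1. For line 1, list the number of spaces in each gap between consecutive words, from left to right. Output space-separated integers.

Answer: 2 2 2

Derivation:
Line 1: ['dirty', 'salty', 'sun', 'is'] (min_width=18, slack=3)
Line 2: ['year', 'fish', 'dog', 'you', 'be'] (min_width=20, slack=1)
Line 3: ['six', 'microwave'] (min_width=13, slack=8)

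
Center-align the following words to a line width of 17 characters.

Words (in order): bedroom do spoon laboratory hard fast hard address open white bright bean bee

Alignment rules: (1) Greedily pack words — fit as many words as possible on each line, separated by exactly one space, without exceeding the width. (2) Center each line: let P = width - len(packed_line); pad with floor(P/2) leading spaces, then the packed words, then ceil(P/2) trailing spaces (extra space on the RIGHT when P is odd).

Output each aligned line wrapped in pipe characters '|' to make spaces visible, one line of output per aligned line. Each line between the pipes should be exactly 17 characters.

Line 1: ['bedroom', 'do', 'spoon'] (min_width=16, slack=1)
Line 2: ['laboratory', 'hard'] (min_width=15, slack=2)
Line 3: ['fast', 'hard', 'address'] (min_width=17, slack=0)
Line 4: ['open', 'white', 'bright'] (min_width=17, slack=0)
Line 5: ['bean', 'bee'] (min_width=8, slack=9)

Answer: |bedroom do spoon |
| laboratory hard |
|fast hard address|
|open white bright|
|    bean bee     |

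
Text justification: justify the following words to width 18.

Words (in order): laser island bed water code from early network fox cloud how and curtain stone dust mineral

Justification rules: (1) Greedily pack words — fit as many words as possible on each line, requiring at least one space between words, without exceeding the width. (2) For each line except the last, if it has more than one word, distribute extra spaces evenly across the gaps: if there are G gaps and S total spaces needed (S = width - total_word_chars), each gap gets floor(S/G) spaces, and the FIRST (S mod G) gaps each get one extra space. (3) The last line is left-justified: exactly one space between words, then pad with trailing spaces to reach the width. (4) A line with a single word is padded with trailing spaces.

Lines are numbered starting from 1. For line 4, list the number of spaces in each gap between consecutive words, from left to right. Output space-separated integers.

Answer: 4 3

Derivation:
Line 1: ['laser', 'island', 'bed'] (min_width=16, slack=2)
Line 2: ['water', 'code', 'from'] (min_width=15, slack=3)
Line 3: ['early', 'network', 'fox'] (min_width=17, slack=1)
Line 4: ['cloud', 'how', 'and'] (min_width=13, slack=5)
Line 5: ['curtain', 'stone', 'dust'] (min_width=18, slack=0)
Line 6: ['mineral'] (min_width=7, slack=11)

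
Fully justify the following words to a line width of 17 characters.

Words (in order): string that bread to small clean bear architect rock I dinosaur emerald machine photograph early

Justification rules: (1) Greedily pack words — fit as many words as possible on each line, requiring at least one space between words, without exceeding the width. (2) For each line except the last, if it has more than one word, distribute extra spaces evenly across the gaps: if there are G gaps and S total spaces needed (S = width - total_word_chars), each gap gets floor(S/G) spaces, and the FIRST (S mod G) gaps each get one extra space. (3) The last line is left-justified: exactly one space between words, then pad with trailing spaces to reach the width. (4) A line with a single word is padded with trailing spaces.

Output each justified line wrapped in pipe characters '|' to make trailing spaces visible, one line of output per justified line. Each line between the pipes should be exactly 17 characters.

Answer: |string that bread|
|to   small  clean|
|bear    architect|
|rock  I  dinosaur|
|emerald   machine|
|photograph early |

Derivation:
Line 1: ['string', 'that', 'bread'] (min_width=17, slack=0)
Line 2: ['to', 'small', 'clean'] (min_width=14, slack=3)
Line 3: ['bear', 'architect'] (min_width=14, slack=3)
Line 4: ['rock', 'I', 'dinosaur'] (min_width=15, slack=2)
Line 5: ['emerald', 'machine'] (min_width=15, slack=2)
Line 6: ['photograph', 'early'] (min_width=16, slack=1)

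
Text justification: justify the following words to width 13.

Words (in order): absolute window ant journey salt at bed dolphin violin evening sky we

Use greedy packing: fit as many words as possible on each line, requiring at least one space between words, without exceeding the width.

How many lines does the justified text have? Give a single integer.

Line 1: ['absolute'] (min_width=8, slack=5)
Line 2: ['window', 'ant'] (min_width=10, slack=3)
Line 3: ['journey', 'salt'] (min_width=12, slack=1)
Line 4: ['at', 'bed'] (min_width=6, slack=7)
Line 5: ['dolphin'] (min_width=7, slack=6)
Line 6: ['violin'] (min_width=6, slack=7)
Line 7: ['evening', 'sky'] (min_width=11, slack=2)
Line 8: ['we'] (min_width=2, slack=11)
Total lines: 8

Answer: 8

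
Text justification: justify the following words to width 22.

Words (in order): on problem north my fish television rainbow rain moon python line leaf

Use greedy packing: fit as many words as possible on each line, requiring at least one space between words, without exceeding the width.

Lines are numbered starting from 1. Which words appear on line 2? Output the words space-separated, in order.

Answer: fish television

Derivation:
Line 1: ['on', 'problem', 'north', 'my'] (min_width=19, slack=3)
Line 2: ['fish', 'television'] (min_width=15, slack=7)
Line 3: ['rainbow', 'rain', 'moon'] (min_width=17, slack=5)
Line 4: ['python', 'line', 'leaf'] (min_width=16, slack=6)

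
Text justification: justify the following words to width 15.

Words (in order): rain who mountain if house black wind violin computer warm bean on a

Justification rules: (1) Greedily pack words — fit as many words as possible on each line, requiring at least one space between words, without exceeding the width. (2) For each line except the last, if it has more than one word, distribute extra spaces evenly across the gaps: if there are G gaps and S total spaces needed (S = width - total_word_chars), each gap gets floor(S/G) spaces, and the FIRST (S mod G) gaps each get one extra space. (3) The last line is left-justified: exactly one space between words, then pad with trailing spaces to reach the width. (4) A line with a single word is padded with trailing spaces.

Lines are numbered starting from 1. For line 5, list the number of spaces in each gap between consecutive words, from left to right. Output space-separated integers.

Line 1: ['rain', 'who'] (min_width=8, slack=7)
Line 2: ['mountain', 'if'] (min_width=11, slack=4)
Line 3: ['house', 'black'] (min_width=11, slack=4)
Line 4: ['wind', 'violin'] (min_width=11, slack=4)
Line 5: ['computer', 'warm'] (min_width=13, slack=2)
Line 6: ['bean', 'on', 'a'] (min_width=9, slack=6)

Answer: 3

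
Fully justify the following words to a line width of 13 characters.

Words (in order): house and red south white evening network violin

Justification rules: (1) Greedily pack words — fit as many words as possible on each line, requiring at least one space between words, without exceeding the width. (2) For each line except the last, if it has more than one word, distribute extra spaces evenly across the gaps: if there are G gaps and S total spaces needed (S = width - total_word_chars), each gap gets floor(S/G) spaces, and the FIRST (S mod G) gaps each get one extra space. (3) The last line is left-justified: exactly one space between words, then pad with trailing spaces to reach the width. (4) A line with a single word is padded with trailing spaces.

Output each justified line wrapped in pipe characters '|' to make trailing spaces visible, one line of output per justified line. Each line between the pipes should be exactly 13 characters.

Answer: |house and red|
|south   white|
|evening      |
|network      |
|violin       |

Derivation:
Line 1: ['house', 'and', 'red'] (min_width=13, slack=0)
Line 2: ['south', 'white'] (min_width=11, slack=2)
Line 3: ['evening'] (min_width=7, slack=6)
Line 4: ['network'] (min_width=7, slack=6)
Line 5: ['violin'] (min_width=6, slack=7)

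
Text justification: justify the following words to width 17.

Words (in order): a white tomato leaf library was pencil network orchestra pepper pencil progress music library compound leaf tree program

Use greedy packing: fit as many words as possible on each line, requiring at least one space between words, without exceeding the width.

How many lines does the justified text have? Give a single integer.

Line 1: ['a', 'white', 'tomato'] (min_width=14, slack=3)
Line 2: ['leaf', 'library', 'was'] (min_width=16, slack=1)
Line 3: ['pencil', 'network'] (min_width=14, slack=3)
Line 4: ['orchestra', 'pepper'] (min_width=16, slack=1)
Line 5: ['pencil', 'progress'] (min_width=15, slack=2)
Line 6: ['music', 'library'] (min_width=13, slack=4)
Line 7: ['compound', 'leaf'] (min_width=13, slack=4)
Line 8: ['tree', 'program'] (min_width=12, slack=5)
Total lines: 8

Answer: 8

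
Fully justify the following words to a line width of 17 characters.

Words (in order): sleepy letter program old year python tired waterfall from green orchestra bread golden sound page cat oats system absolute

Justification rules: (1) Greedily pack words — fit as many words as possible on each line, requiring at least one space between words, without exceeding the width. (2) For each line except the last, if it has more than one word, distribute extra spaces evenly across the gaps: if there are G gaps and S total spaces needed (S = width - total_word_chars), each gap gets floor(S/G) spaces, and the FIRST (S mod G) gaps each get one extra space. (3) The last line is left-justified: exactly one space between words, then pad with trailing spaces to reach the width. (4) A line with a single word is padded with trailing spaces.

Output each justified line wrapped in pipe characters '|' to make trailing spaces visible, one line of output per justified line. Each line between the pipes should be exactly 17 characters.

Answer: |sleepy     letter|
|program  old year|
|python      tired|
|waterfall    from|
|green   orchestra|
|bread      golden|
|sound   page  cat|
|oats       system|
|absolute         |

Derivation:
Line 1: ['sleepy', 'letter'] (min_width=13, slack=4)
Line 2: ['program', 'old', 'year'] (min_width=16, slack=1)
Line 3: ['python', 'tired'] (min_width=12, slack=5)
Line 4: ['waterfall', 'from'] (min_width=14, slack=3)
Line 5: ['green', 'orchestra'] (min_width=15, slack=2)
Line 6: ['bread', 'golden'] (min_width=12, slack=5)
Line 7: ['sound', 'page', 'cat'] (min_width=14, slack=3)
Line 8: ['oats', 'system'] (min_width=11, slack=6)
Line 9: ['absolute'] (min_width=8, slack=9)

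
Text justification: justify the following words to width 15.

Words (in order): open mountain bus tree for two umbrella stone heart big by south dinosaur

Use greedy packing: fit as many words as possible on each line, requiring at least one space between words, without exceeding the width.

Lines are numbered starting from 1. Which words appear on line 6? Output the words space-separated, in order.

Line 1: ['open', 'mountain'] (min_width=13, slack=2)
Line 2: ['bus', 'tree', 'for'] (min_width=12, slack=3)
Line 3: ['two', 'umbrella'] (min_width=12, slack=3)
Line 4: ['stone', 'heart', 'big'] (min_width=15, slack=0)
Line 5: ['by', 'south'] (min_width=8, slack=7)
Line 6: ['dinosaur'] (min_width=8, slack=7)

Answer: dinosaur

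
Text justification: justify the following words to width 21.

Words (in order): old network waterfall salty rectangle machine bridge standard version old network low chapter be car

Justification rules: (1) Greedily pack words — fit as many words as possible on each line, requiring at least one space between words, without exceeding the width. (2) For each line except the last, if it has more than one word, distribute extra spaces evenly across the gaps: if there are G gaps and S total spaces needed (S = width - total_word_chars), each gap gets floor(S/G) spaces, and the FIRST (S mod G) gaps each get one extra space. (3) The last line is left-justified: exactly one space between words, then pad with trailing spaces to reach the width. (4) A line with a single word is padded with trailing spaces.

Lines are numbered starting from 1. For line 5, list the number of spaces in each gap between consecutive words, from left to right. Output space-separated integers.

Line 1: ['old', 'network', 'waterfall'] (min_width=21, slack=0)
Line 2: ['salty', 'rectangle'] (min_width=15, slack=6)
Line 3: ['machine', 'bridge'] (min_width=14, slack=7)
Line 4: ['standard', 'version', 'old'] (min_width=20, slack=1)
Line 5: ['network', 'low', 'chapter'] (min_width=19, slack=2)
Line 6: ['be', 'car'] (min_width=6, slack=15)

Answer: 2 2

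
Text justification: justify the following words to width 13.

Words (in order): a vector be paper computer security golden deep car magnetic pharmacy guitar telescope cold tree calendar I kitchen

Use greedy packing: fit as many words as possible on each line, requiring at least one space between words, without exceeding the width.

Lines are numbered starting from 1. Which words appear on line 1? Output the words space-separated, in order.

Answer: a vector be

Derivation:
Line 1: ['a', 'vector', 'be'] (min_width=11, slack=2)
Line 2: ['paper'] (min_width=5, slack=8)
Line 3: ['computer'] (min_width=8, slack=5)
Line 4: ['security'] (min_width=8, slack=5)
Line 5: ['golden', 'deep'] (min_width=11, slack=2)
Line 6: ['car', 'magnetic'] (min_width=12, slack=1)
Line 7: ['pharmacy'] (min_width=8, slack=5)
Line 8: ['guitar'] (min_width=6, slack=7)
Line 9: ['telescope'] (min_width=9, slack=4)
Line 10: ['cold', 'tree'] (min_width=9, slack=4)
Line 11: ['calendar', 'I'] (min_width=10, slack=3)
Line 12: ['kitchen'] (min_width=7, slack=6)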